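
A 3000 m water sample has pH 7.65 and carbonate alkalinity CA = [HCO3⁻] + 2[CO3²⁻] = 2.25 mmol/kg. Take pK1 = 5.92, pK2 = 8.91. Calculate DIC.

CA = [HCO3⁻] + 2[CO3²⁻] = (α₁ + 2α₂)·DIC
At pH 7.65: [H⁺]/K1 = 10^-1.73 = 0.018621, K2/[H⁺] = 10^-1.26 = 0.054954
α₁ = 1/(1 + 0.018621 + 0.054954) = 1/1.0736 = 0.9315; α₂ = α₁·K2/[H⁺] = 0.05119
α₁ + 2α₂ = 1.0338
DIC = CA / (α₁ + 2α₂) = 2.25 / 1.0338 = 2.18 mmol/kg

DIC = 2.18 mmol/kg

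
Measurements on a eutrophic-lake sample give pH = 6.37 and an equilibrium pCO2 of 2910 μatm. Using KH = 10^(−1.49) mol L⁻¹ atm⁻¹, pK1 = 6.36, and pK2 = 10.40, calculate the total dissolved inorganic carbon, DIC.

[CO2*] = KH · pCO2 = 10^(−1.49) × 2910×10^-6 = 9.417×10^-5 mol/L
α₀ = 1/(1 + K1/[H⁺] + K1K2/[H⁺]²) = 1/(1 + 10^+0.01 + 10^-4.02) = 0.4942
DIC = [CO2*]/α₀ = 9.417×10^-5 / 0.4942 = 0.191 mmol/L

DIC = 0.191 mmol/L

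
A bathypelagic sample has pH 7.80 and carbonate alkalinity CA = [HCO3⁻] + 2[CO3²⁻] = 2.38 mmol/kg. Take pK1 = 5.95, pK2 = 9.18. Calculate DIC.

DIC = 2.32 mmol/kg

CA = [HCO3⁻] + 2[CO3²⁻] = (α₁ + 2α₂)·DIC
At pH 7.80: [H⁺]/K1 = 10^-1.85 = 0.014125, K2/[H⁺] = 10^-1.38 = 0.041687
α₁ = 1/(1 + 0.014125 + 0.041687) = 1/1.0558 = 0.9471; α₂ = α₁·K2/[H⁺] = 0.03948
α₁ + 2α₂ = 1.0261
DIC = CA / (α₁ + 2α₂) = 2.38 / 1.0261 = 2.32 mmol/kg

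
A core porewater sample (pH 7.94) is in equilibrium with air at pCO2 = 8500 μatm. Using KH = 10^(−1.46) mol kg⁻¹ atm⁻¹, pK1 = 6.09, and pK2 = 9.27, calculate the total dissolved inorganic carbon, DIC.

[CO2*] = KH · pCO2 = 10^(−1.46) × 8500×10^-6 = 2.947×10^-4 mol/kg
α₀ = 1/(1 + K1/[H⁺] + K1K2/[H⁺]²) = 1/(1 + 10^+1.85 + 10^+0.52) = 0.01331
DIC = [CO2*]/α₀ = 2.947×10^-4 / 0.01331 = 22.1 mmol/kg

DIC = 22.1 mmol/kg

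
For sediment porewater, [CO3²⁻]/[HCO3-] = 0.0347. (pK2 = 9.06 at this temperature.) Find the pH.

pH = 7.60

From K2 = [H⁺][CO3²⁻]/[HCO3-]:  pH = pK2 + log₁₀([CO3²⁻]/[HCO3-])
log₁₀(0.0347) = -1.460
pH = 9.06 + (-1.460) = 7.60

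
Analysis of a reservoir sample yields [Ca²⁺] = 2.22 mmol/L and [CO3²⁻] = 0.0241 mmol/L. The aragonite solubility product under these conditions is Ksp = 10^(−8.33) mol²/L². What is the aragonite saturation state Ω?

Ksp = 10^(−8.33) = 4.677×10^-9
Ω = [Ca²⁺][CO3²⁻]/Ksp = (2.22×10^-3)(0.0241×10^-3) / 4.677×10^-9 = 11.4

Ω = 11.4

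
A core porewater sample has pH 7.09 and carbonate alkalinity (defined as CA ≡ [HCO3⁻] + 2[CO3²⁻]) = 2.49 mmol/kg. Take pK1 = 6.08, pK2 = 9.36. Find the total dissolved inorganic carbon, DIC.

CA = [HCO3⁻] + 2[CO3²⁻] = (α₁ + 2α₂)·DIC
At pH 7.09: [H⁺]/K1 = 10^-1.01 = 0.097724, K2/[H⁺] = 10^-2.27 = 0.0053703
α₁ = 1/(1 + 0.097724 + 0.0053703) = 1/1.1031 = 0.9065; α₂ = α₁·K2/[H⁺] = 0.004868
α₁ + 2α₂ = 0.9163
DIC = CA / (α₁ + 2α₂) = 2.49 / 0.9163 = 2.72 mmol/kg

DIC = 2.72 mmol/kg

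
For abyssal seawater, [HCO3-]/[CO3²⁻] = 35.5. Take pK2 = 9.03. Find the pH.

pH = 7.48

From K2 = [H⁺][CO3²⁻]/[HCO3-]:  pH = pK2 − log₁₀([HCO3-]/[CO3²⁻])
log₁₀(35.5) = +1.550
pH = 9.03 − (+1.550) = 7.48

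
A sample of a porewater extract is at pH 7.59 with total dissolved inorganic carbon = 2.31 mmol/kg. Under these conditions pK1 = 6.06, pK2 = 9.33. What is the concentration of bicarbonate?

[HCO3⁻] = 2.20 mmol/kg

α₁ = 1 / (1 + [H⁺]/K1 + K2/[H⁺]) = 1 / (1 + 10^-1.53 + 10^-1.74)
   = 1 / (1 + 0.029512 + 0.018197) = 1/1.0477 = 0.9545
[HCO3⁻] = α₁ × DIC = 0.9545 × 2.31 = 2.20 mmol/kg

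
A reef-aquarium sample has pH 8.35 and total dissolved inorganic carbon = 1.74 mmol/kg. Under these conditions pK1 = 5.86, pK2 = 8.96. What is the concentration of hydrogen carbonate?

α₁ = 1 / (1 + [H⁺]/K1 + K2/[H⁺]) = 1 / (1 + 10^-2.49 + 10^-0.61)
   = 1 / (1 + 0.0032359 + 0.24547) = 1/1.2487 = 0.8008
[HCO3⁻] = α₁ × DIC = 0.8008 × 1.74 = 1.39 mmol/kg

[HCO3⁻] = 1.39 mmol/kg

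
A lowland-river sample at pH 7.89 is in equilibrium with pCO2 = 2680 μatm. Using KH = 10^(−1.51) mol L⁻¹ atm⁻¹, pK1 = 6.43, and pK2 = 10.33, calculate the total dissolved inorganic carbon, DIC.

[CO2*] = KH · pCO2 = 10^(−1.51) × 2680×10^-6 = 8.282×10^-5 mol/L
α₀ = 1/(1 + K1/[H⁺] + K1K2/[H⁺]²) = 1/(1 + 10^+1.46 + 10^-0.98) = 0.03339
DIC = [CO2*]/α₀ = 8.282×10^-5 / 0.03339 = 2.48 mmol/L

DIC = 2.48 mmol/L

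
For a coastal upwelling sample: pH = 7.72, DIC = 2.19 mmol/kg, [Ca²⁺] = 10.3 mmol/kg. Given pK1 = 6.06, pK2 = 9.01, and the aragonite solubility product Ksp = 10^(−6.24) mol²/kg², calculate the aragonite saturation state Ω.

α₂ = 1 / (1 + [H⁺]/K2 + [H⁺]²/(K1K2)) = 1 / (1 + 10^+1.29 + 10^-0.37)
   = 1 / (1 + 19.498 + 0.42658) = 1/20.925 = 0.04779
[CO3²⁻] = α₂ × DIC = 0.04779 × 2.19 = 0.1047 mmol/kg
Ksp = 10^(−6.24) = 5.754×10^-7
Ω = [Ca²⁺][CO3²⁻]/Ksp = (10.3×10^-3)(1.047×10^-4) / 5.754×10^-7 = 1.87

Ω = 1.87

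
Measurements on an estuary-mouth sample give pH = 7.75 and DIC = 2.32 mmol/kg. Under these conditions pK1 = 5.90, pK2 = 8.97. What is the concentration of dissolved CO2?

α₀ = 1 / (1 + K1/[H⁺] + K1K2/[H⁺]²) = 1 / (1 + 10^+1.85 + 10^+0.63)
   = 1 / (1 + 70.795 + 4.2658) = 1/76.060 = 0.01315
[CO2*] = α₀ × DIC = 0.01315 × 2.32 = 0.0305 mmol/kg

[CO2*] = 0.0305 mmol/kg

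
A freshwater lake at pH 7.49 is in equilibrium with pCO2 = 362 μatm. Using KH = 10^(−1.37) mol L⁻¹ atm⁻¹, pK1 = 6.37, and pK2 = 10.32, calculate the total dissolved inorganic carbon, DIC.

[CO2*] = KH · pCO2 = 10^(−1.37) × 362×10^-6 = 1.544×10^-5 mol/L
α₀ = 1/(1 + K1/[H⁺] + K1K2/[H⁺]²) = 1/(1 + 10^+1.12 + 10^-1.71) = 0.07041
DIC = [CO2*]/α₀ = 1.544×10^-5 / 0.07041 = 0.219 mmol/L

DIC = 0.219 mmol/L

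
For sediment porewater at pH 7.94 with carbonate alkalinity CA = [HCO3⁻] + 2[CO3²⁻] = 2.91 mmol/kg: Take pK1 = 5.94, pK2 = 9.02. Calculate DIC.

DIC = 2.73 mmol/kg

CA = [HCO3⁻] + 2[CO3²⁻] = (α₁ + 2α₂)·DIC
At pH 7.94: [H⁺]/K1 = 10^-2.00 = 0.010000, K2/[H⁺] = 10^-1.08 = 0.083176
α₁ = 1/(1 + 0.010000 + 0.083176) = 1/1.0932 = 0.9148; α₂ = α₁·K2/[H⁺] = 0.07609
α₁ + 2α₂ = 1.0669
DIC = CA / (α₁ + 2α₂) = 2.91 / 1.0669 = 2.73 mmol/kg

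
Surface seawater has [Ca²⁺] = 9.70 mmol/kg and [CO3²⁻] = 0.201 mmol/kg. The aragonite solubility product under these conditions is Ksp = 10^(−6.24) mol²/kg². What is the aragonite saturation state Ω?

Ω = 3.39

Ksp = 10^(−6.24) = 5.754×10^-7
Ω = [Ca²⁺][CO3²⁻]/Ksp = (9.70×10^-3)(0.201×10^-3) / 5.754×10^-7 = 3.39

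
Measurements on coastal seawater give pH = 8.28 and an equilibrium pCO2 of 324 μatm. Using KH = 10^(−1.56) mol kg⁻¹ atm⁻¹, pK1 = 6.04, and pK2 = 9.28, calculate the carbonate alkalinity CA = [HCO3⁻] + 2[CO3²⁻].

[CO2*] = KH · pCO2 = 10^(−1.56) × 324×10^-6 = 8.924×10^-6 mol/kg
α₀ = 1/(1 + K1/[H⁺] + K1K2/[H⁺]²) = 1/(1 + 10^+2.24 + 10^+1.24) = 0.005204
DIC = [CO2*]/α₀ = 8.924×10^-6 / 0.005204 = 1.715 mmol/kg
CA = (α₁ + 2α₂)·DIC = (0.9044 + 2×0.09044) × 1.715 = 1.86 mmol/kg

CA = 1.86 mmol/kg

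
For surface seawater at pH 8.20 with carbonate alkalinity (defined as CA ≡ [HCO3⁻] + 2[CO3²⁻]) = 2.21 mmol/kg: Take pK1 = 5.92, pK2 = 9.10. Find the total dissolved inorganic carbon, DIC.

DIC = 2.00 mmol/kg

CA = [HCO3⁻] + 2[CO3²⁻] = (α₁ + 2α₂)·DIC
At pH 8.20: [H⁺]/K1 = 10^-2.28 = 0.0052481, K2/[H⁺] = 10^-0.90 = 0.12589
α₁ = 1/(1 + 0.0052481 + 0.12589) = 1/1.1311 = 0.8841; α₂ = α₁·K2/[H⁺] = 0.1113
α₁ + 2α₂ = 1.1067
DIC = CA / (α₁ + 2α₂) = 2.21 / 1.1067 = 2.00 mmol/kg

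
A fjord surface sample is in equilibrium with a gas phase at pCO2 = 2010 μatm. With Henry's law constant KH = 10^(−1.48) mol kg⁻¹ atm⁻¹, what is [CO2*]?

[CO2*] = 66.6 μmol/kg

KH = 10^(−1.48) = 3.311×10^-2 mol kg⁻¹ atm⁻¹
[CO2*] = KH · pCO2 = 3.311×10^-2 × 2010×10^-6 atm = 6.66×10^-5 mol/kg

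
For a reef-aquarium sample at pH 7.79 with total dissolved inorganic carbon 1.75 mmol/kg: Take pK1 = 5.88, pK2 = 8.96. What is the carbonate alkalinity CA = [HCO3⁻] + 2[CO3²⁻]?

CA = [HCO3⁻] + 2[CO3²⁻] = (α₁ + 2α₂)·DIC
At pH 7.79: [H⁺]/K1 = 10^-1.91 = 0.012303, K2/[H⁺] = 10^-1.17 = 0.067608
α₁ = 1/(1 + 0.012303 + 0.067608) = 1/1.0799 = 0.9260; α₂ = α₁·K2/[H⁺] = 0.06261
α₁ + 2α₂ = 1.0512
CA = 1.0512 × 1.75 = 1.84 mmol/kg

CA = 1.84 mmol/kg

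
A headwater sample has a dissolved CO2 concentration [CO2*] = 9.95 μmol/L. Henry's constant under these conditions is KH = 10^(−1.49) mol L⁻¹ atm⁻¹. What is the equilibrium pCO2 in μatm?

pCO2 = 307 μatm

KH = 10^(−1.49) = 3.236×10^-2 mol L⁻¹ atm⁻¹
pCO2 = [CO2*]/KH = 9.95×10^-6 / 3.236×10^-2 = 3.07×10^-4 atm = 307 μatm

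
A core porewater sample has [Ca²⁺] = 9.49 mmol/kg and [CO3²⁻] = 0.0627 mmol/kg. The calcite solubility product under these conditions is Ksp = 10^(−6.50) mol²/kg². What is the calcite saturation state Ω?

Ω = 1.88

Ksp = 10^(−6.50) = 3.162×10^-7
Ω = [Ca²⁺][CO3²⁻]/Ksp = (9.49×10^-3)(0.0627×10^-3) / 3.162×10^-7 = 1.88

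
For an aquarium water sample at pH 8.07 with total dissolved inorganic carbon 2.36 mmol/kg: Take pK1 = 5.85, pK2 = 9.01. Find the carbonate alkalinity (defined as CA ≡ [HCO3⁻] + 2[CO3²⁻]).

CA = 2.59 mmol/kg

CA = [HCO3⁻] + 2[CO3²⁻] = (α₁ + 2α₂)·DIC
At pH 8.07: [H⁺]/K1 = 10^-2.22 = 0.0060256, K2/[H⁺] = 10^-0.94 = 0.11482
α₁ = 1/(1 + 0.0060256 + 0.11482) = 1/1.1208 = 0.8922; α₂ = α₁·K2/[H⁺] = 0.1024
α₁ + 2α₂ = 1.0971
CA = 1.0971 × 2.36 = 2.59 mmol/kg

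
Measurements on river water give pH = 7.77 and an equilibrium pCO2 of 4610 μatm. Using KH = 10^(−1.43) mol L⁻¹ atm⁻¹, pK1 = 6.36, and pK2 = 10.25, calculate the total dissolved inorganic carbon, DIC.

[CO2*] = KH · pCO2 = 10^(−1.43) × 4610×10^-6 = 1.713×10^-4 mol/L
α₀ = 1/(1 + K1/[H⁺] + K1K2/[H⁺]²) = 1/(1 + 10^+1.41 + 10^-1.07) = 0.03733
DIC = [CO2*]/α₀ = 1.713×10^-4 / 0.03733 = 4.59 mmol/L

DIC = 4.59 mmol/L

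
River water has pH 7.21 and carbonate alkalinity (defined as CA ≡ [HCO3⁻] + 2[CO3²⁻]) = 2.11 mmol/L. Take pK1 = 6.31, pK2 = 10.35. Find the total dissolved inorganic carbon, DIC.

DIC = 2.37 mmol/L

CA = [HCO3⁻] + 2[CO3²⁻] = (α₁ + 2α₂)·DIC
At pH 7.21: [H⁺]/K1 = 10^-0.90 = 0.12589, K2/[H⁺] = 10^-3.14 = 0.00072444
α₁ = 1/(1 + 0.12589 + 0.00072444) = 1/1.1266 = 0.8876; α₂ = α₁·K2/[H⁺] = 0.0006430
α₁ + 2α₂ = 0.8889
DIC = CA / (α₁ + 2α₂) = 2.11 / 0.8889 = 2.37 mmol/L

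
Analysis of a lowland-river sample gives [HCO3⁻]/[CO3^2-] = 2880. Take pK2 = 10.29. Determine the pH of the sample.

From K2 = [H⁺][CO3^2-]/[HCO3⁻]:  pH = pK2 − log₁₀([HCO3⁻]/[CO3^2-])
log₁₀(2880) = +3.459
pH = 10.29 − (+3.459) = 6.83

pH = 6.83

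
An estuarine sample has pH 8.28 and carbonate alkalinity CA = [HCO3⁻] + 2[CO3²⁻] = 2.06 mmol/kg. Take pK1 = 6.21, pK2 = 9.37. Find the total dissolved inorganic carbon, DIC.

CA = [HCO3⁻] + 2[CO3²⁻] = (α₁ + 2α₂)·DIC
At pH 8.28: [H⁺]/K1 = 10^-2.07 = 0.0085114, K2/[H⁺] = 10^-1.09 = 0.081283
α₁ = 1/(1 + 0.0085114 + 0.081283) = 1/1.0898 = 0.9176; α₂ = α₁·K2/[H⁺] = 0.07459
α₁ + 2α₂ = 1.0668
DIC = CA / (α₁ + 2α₂) = 2.06 / 1.0668 = 1.93 mmol/kg

DIC = 1.93 mmol/kg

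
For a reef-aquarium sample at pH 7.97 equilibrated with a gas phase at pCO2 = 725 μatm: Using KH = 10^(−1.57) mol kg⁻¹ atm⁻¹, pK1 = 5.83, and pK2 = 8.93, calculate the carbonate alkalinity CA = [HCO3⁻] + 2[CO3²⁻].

[CO2*] = KH · pCO2 = 10^(−1.57) × 725×10^-6 = 1.951×10^-5 mol/kg
α₀ = 1/(1 + K1/[H⁺] + K1K2/[H⁺]²) = 1/(1 + 10^+2.14 + 10^+1.18) = 0.006486
DIC = [CO2*]/α₀ = 1.951×10^-5 / 0.006486 = 3.008 mmol/kg
CA = (α₁ + 2α₂)·DIC = (0.8953 + 2×0.09817) × 3.008 = 3.28 mmol/kg

CA = 3.28 mmol/kg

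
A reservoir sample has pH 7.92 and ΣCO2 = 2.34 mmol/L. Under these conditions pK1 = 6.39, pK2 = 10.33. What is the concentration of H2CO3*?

α₀ = 1 / (1 + K1/[H⁺] + K1K2/[H⁺]²) = 1 / (1 + 10^+1.53 + 10^-0.88)
   = 1 / (1 + 33.884 + 0.13183) = 1/35.016 = 0.02856
[CO2*] = α₀ × DIC = 0.02856 × 2.34 = 0.0668 mmol/L

[CO2*] = 0.0668 mmol/L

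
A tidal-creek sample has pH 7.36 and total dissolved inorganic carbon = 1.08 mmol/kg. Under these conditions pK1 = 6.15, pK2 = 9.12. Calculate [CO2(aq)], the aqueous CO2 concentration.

[CO2*] = 0.0617 mmol/kg

α₀ = 1 / (1 + K1/[H⁺] + K1K2/[H⁺]²) = 1 / (1 + 10^+1.21 + 10^-0.55)
   = 1 / (1 + 16.218 + 0.28184) = 1/17.500 = 0.05714
[CO2*] = α₀ × DIC = 0.05714 × 1.08 = 0.0617 mmol/kg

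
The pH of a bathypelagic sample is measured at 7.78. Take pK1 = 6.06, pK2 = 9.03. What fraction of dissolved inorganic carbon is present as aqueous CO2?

α₀ = 1 / (1 + K1/[H⁺] + K1K2/[H⁺]²) = 1 / (1 + 10^+1.72 + 10^+0.47)
   = 1 / (1 + 52.481 + 2.9512) = 1/56.432 = 0.01772

α₀ = 0.0177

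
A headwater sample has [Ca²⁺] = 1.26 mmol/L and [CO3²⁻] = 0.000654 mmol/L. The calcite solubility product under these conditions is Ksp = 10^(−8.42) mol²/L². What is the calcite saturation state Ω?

Ω = 0.217

Ksp = 10^(−8.42) = 3.802×10^-9
Ω = [Ca²⁺][CO3²⁻]/Ksp = (1.26×10^-3)(0.000654×10^-3) / 3.802×10^-9 = 0.217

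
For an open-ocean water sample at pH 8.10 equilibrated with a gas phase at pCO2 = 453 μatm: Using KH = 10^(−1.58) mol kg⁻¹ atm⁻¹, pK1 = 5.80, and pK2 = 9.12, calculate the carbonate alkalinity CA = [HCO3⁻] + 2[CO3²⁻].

CA = 2.83 mmol/kg

[CO2*] = KH · pCO2 = 10^(−1.58) × 453×10^-6 = 1.192×10^-5 mol/kg
α₀ = 1/(1 + K1/[H⁺] + K1K2/[H⁺]²) = 1/(1 + 10^+2.30 + 10^+1.28) = 0.004554
DIC = [CO2*]/α₀ = 1.192×10^-5 / 0.004554 = 2.616 mmol/kg
CA = (α₁ + 2α₂)·DIC = (0.9087 + 2×0.08678) × 2.616 = 2.83 mmol/kg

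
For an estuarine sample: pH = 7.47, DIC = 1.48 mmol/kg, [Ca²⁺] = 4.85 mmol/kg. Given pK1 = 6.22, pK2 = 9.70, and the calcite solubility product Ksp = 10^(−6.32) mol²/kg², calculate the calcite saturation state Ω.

α₂ = 1 / (1 + [H⁺]/K2 + [H⁺]²/(K1K2)) = 1 / (1 + 10^+2.23 + 10^+0.98)
   = 1 / (1 + 169.82 + 9.5499) = 1/180.37 = 0.005544
[CO3²⁻] = α₂ × DIC = 0.005544 × 1.48 = 0.008205 mmol/kg = 8.205 μmol/kg
Ksp = 10^(−6.32) = 4.786×10^-7
Ω = [Ca²⁺][CO3²⁻]/Ksp = (4.85×10^-3)(8.205×10^-6) / 4.786×10^-7 = 0.0831

Ω = 0.0831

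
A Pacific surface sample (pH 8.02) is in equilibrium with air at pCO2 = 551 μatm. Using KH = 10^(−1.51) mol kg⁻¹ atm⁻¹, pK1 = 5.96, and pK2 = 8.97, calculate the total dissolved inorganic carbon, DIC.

DIC = 2.19 mmol/kg

[CO2*] = KH · pCO2 = 10^(−1.51) × 551×10^-6 = 1.703×10^-5 mol/kg
α₀ = 1/(1 + K1/[H⁺] + K1K2/[H⁺]²) = 1/(1 + 10^+2.06 + 10^+1.11) = 0.007770
DIC = [CO2*]/α₀ = 1.703×10^-5 / 0.007770 = 2.19 mmol/kg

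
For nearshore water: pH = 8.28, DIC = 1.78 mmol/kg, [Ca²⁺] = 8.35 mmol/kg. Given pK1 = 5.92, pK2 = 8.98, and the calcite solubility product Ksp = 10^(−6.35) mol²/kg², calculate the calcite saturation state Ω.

Ω = 5.51

α₂ = 1 / (1 + [H⁺]/K2 + [H⁺]²/(K1K2)) = 1 / (1 + 10^+0.70 + 10^-1.66)
   = 1 / (1 + 5.0119 + 0.021878) = 1/6.0337 = 0.1657
[CO3²⁻] = α₂ × DIC = 0.1657 × 1.78 = 0.2950 mmol/kg
Ksp = 10^(−6.35) = 4.467×10^-7
Ω = [Ca²⁺][CO3²⁻]/Ksp = (8.35×10^-3)(2.950×10^-4) / 4.467×10^-7 = 5.51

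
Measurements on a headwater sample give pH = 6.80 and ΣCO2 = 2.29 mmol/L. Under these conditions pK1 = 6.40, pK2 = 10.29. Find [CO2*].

α₀ = 1 / (1 + K1/[H⁺] + K1K2/[H⁺]²) = 1 / (1 + 10^+0.40 + 10^-3.09)
   = 1 / (1 + 2.5119 + 0.00081283) = 1/3.5127 = 0.2847
[CO2*] = α₀ × DIC = 0.2847 × 2.29 = 0.652 mmol/L

[CO2*] = 0.652 mmol/L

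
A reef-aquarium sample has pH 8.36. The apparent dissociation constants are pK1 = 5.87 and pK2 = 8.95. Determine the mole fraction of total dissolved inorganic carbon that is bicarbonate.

α₁ = 1 / (1 + [H⁺]/K1 + K2/[H⁺]) = 1 / (1 + 10^-2.49 + 10^-0.59)
   = 1 / (1 + 0.0032359 + 0.25704) = 1/1.2603 = 0.7935

α₁ = 0.793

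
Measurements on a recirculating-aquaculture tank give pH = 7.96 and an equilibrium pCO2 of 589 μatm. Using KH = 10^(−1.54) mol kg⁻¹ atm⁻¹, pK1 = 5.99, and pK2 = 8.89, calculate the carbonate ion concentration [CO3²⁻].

[CO3²⁻] = 0.186 mmol/kg

[CO2*] = KH · pCO2 = 10^(−1.54) × 589×10^-6 = 1.699×10^-5 mol/kg
α₀ = 1/(1 + K1/[H⁺] + K1K2/[H⁺]²) = 1/(1 + 10^+1.97 + 10^+1.04) = 0.009498
DIC = [CO2*]/α₀ = 1.699×10^-5 / 0.009498 = 1.789 mmol/kg
[CO3²⁻] = α₂·DIC; α₂ = 0.1041, so [CO3²⁻] = 0.1041 × 1.789 = 0.186 mmol/kg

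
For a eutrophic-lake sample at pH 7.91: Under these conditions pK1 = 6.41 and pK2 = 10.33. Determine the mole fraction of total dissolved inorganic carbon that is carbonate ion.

α₂ = 0.00367

α₂ = 1 / (1 + [H⁺]/K2 + [H⁺]²/(K1K2)) = 1 / (1 + 10^+2.42 + 10^+0.92)
   = 1 / (1 + 263.03 + 8.3176) = 1/272.34 = 0.003672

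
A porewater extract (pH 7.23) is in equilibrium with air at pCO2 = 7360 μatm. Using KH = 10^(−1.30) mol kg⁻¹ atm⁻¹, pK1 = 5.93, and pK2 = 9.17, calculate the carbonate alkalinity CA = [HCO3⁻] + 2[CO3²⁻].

[CO2*] = KH · pCO2 = 10^(−1.30) × 7360×10^-6 = 3.689×10^-4 mol/kg
α₀ = 1/(1 + K1/[H⁺] + K1K2/[H⁺]²) = 1/(1 + 10^+1.30 + 10^-0.64) = 0.04721
DIC = [CO2*]/α₀ = 3.689×10^-4 / 0.04721 = 7.813 mmol/kg
CA = (α₁ + 2α₂)·DIC = (0.9420 + 2×0.01082) × 7.813 = 7.53 mmol/kg

CA = 7.53 mmol/kg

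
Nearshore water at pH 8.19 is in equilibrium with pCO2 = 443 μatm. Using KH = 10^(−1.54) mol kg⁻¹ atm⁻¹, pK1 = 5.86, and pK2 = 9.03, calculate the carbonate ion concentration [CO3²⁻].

[CO2*] = KH · pCO2 = 10^(−1.54) × 443×10^-6 = 1.278×10^-5 mol/kg
α₀ = 1/(1 + K1/[H⁺] + K1K2/[H⁺]²) = 1/(1 + 10^+2.33 + 10^+1.49) = 0.004070
DIC = [CO2*]/α₀ = 1.278×10^-5 / 0.004070 = 3.139 mmol/kg
[CO3²⁻] = α₂·DIC; α₂ = 0.1258, so [CO3²⁻] = 0.1258 × 3.139 = 0.395 mmol/kg

[CO3²⁻] = 0.395 mmol/kg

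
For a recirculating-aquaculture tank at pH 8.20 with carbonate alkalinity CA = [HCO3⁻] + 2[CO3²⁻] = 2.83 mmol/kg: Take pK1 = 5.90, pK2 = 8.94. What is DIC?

DIC = 2.46 mmol/kg

CA = [HCO3⁻] + 2[CO3²⁻] = (α₁ + 2α₂)·DIC
At pH 8.20: [H⁺]/K1 = 10^-2.30 = 0.0050119, K2/[H⁺] = 10^-0.74 = 0.18197
α₁ = 1/(1 + 0.0050119 + 0.18197) = 1/1.1870 = 0.8425; α₂ = α₁·K2/[H⁺] = 0.1533
α₁ + 2α₂ = 1.1491
DIC = CA / (α₁ + 2α₂) = 2.83 / 1.1491 = 2.46 mmol/kg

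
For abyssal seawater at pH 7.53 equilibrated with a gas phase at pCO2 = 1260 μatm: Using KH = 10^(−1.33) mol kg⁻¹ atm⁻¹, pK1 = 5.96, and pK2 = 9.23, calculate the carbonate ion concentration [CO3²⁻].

[CO2*] = KH · pCO2 = 10^(−1.33) × 1260×10^-6 = 5.893×10^-5 mol/kg
α₀ = 1/(1 + K1/[H⁺] + K1K2/[H⁺]²) = 1/(1 + 10^+1.57 + 10^-0.13) = 0.02571
DIC = [CO2*]/α₀ = 5.893×10^-5 / 0.02571 = 2.292 mmol/kg
[CO3²⁻] = α₂·DIC; α₂ = 0.01906, so [CO3²⁻] = 0.01906 × 2.292 = 0.0437 mmol/kg

[CO3²⁻] = 0.0437 mmol/kg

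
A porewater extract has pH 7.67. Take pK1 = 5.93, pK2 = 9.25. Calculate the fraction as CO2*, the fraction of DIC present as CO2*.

α₀ = 0.0174

α₀ = 1 / (1 + K1/[H⁺] + K1K2/[H⁺]²) = 1 / (1 + 10^+1.74 + 10^+0.16)
   = 1 / (1 + 54.954 + 1.4454) = 1/57.400 = 0.01742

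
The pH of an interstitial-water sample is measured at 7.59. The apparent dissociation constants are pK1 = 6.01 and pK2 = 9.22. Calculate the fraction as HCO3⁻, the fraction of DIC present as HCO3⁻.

α₁ = 0.953

α₁ = 1 / (1 + [H⁺]/K1 + K2/[H⁺]) = 1 / (1 + 10^-1.58 + 10^-1.63)
   = 1 / (1 + 0.026303 + 0.023442) = 1/1.0497 = 0.9526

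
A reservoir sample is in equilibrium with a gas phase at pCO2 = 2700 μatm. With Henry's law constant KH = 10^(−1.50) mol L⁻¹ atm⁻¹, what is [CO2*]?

KH = 10^(−1.50) = 3.162×10^-2 mol L⁻¹ atm⁻¹
[CO2*] = KH · pCO2 = 3.162×10^-2 × 2700×10^-6 atm = 8.54×10^-5 mol/L

[CO2*] = 85.4 μmol/L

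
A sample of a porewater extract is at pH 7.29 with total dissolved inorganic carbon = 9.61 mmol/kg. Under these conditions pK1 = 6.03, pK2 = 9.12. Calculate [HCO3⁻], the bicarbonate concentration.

α₁ = 1 / (1 + [H⁺]/K1 + K2/[H⁺]) = 1 / (1 + 10^-1.26 + 10^-1.83)
   = 1 / (1 + 0.054954 + 0.014791) = 1/1.0697 = 0.9348
[HCO3⁻] = α₁ × DIC = 0.9348 × 9.61 = 8.98 mmol/kg

[HCO3⁻] = 8.98 mmol/kg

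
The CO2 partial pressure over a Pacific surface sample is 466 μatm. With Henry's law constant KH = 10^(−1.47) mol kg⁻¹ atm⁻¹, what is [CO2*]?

KH = 10^(−1.47) = 3.388×10^-2 mol kg⁻¹ atm⁻¹
[CO2*] = KH · pCO2 = 3.388×10^-2 × 466×10^-6 atm = 1.58×10^-5 mol/kg

[CO2*] = 15.8 μmol/kg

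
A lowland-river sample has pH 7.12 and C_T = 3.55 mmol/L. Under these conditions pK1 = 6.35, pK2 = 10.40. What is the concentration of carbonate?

α₂ = 1 / (1 + [H⁺]/K2 + [H⁺]²/(K1K2)) = 1 / (1 + 10^+3.28 + 10^+2.51)
   = 1 / (1 + 1905.5 + 323.59) = 1/2230.1 = 0.0004484
[CO3²⁻] = α₂ × DIC = 0.0004484 × 3.55 = 0.00159 mmol/L = 1.59 μmol/L

[CO3²⁻] = 1.59 μmol/L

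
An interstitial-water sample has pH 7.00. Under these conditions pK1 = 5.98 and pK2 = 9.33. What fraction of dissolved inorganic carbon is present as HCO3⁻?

α₁ = 1 / (1 + [H⁺]/K1 + K2/[H⁺]) = 1 / (1 + 10^-1.02 + 10^-2.33)
   = 1 / (1 + 0.095499 + 0.0046774) = 1/1.1002 = 0.9089

α₁ = 0.909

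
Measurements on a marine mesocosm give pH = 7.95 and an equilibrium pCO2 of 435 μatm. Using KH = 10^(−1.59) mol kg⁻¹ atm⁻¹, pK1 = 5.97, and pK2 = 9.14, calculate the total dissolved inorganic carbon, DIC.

[CO2*] = KH · pCO2 = 10^(−1.59) × 435×10^-6 = 1.118×10^-5 mol/kg
α₀ = 1/(1 + K1/[H⁺] + K1K2/[H⁺]²) = 1/(1 + 10^+1.98 + 10^+0.79) = 0.009740
DIC = [CO2*]/α₀ = 1.118×10^-5 / 0.009740 = 1.15 mmol/kg

DIC = 1.15 mmol/kg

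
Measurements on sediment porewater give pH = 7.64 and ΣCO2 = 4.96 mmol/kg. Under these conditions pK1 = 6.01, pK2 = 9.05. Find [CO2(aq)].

α₀ = 1 / (1 + K1/[H⁺] + K1K2/[H⁺]²) = 1 / (1 + 10^+1.63 + 10^+0.22)
   = 1 / (1 + 42.658 + 1.6596) = 1/45.318 = 0.02207
[CO2*] = α₀ × DIC = 0.02207 × 4.96 = 0.109 mmol/kg

[CO2*] = 0.109 mmol/kg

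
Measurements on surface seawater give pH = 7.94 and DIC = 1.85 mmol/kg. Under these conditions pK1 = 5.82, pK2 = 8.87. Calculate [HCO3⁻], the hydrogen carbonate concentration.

α₁ = 1 / (1 + [H⁺]/K1 + K2/[H⁺]) = 1 / (1 + 10^-2.12 + 10^-0.93)
   = 1 / (1 + 0.0075858 + 0.11749) = 1/1.1251 = 0.8888
[HCO3⁻] = α₁ × DIC = 0.8888 × 1.85 = 1.64 mmol/kg

[HCO3⁻] = 1.64 mmol/kg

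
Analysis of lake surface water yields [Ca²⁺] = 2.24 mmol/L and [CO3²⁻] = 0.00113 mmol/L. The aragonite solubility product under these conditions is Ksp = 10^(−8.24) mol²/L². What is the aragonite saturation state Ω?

Ω = 0.440

Ksp = 10^(−8.24) = 5.754×10^-9
Ω = [Ca²⁺][CO3²⁻]/Ksp = (2.24×10^-3)(0.00113×10^-3) / 5.754×10^-9 = 0.440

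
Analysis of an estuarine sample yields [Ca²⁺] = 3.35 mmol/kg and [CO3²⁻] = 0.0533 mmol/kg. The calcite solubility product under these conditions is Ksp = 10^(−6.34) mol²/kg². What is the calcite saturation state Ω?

Ksp = 10^(−6.34) = 4.571×10^-7
Ω = [Ca²⁺][CO3²⁻]/Ksp = (3.35×10^-3)(0.0533×10^-3) / 4.571×10^-7 = 0.391

Ω = 0.391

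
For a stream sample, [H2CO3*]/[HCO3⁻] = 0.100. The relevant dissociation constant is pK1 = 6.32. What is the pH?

pH = 7.32

From K1 = [H⁺][HCO3⁻]/[H2CO3*]:  pH = pK1 − log₁₀([H2CO3*]/[HCO3⁻])
log₁₀(0.100) = -1.000
pH = 6.32 − (-1.000) = 7.32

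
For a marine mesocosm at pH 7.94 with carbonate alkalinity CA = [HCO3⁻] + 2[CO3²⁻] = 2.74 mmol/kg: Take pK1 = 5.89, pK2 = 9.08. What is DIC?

CA = [HCO3⁻] + 2[CO3²⁻] = (α₁ + 2α₂)·DIC
At pH 7.94: [H⁺]/K1 = 10^-2.05 = 0.0089125, K2/[H⁺] = 10^-1.14 = 0.072444
α₁ = 1/(1 + 0.0089125 + 0.072444) = 1/1.0814 = 0.9248; α₂ = α₁·K2/[H⁺] = 0.06699
α₁ + 2α₂ = 1.0588
DIC = CA / (α₁ + 2α₂) = 2.74 / 1.0588 = 2.59 mmol/kg

DIC = 2.59 mmol/kg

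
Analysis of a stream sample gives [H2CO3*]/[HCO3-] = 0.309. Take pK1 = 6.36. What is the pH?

From K1 = [H⁺][HCO3-]/[H2CO3*]:  pH = pK1 − log₁₀([H2CO3*]/[HCO3-])
log₁₀(0.309) = -0.510
pH = 6.36 − (-0.510) = 6.87

pH = 6.87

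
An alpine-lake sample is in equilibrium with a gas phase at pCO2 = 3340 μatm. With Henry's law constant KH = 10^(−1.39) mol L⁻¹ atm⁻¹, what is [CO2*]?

KH = 10^(−1.39) = 4.074×10^-2 mol L⁻¹ atm⁻¹
[CO2*] = KH · pCO2 = 4.074×10^-2 × 3340×10^-6 atm = 1.36×10^-4 mol/L

[CO2*] = 136 μmol/L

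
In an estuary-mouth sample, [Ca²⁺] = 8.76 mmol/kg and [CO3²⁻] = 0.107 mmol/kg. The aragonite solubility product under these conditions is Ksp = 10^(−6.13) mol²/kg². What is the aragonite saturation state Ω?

Ω = 1.26

Ksp = 10^(−6.13) = 7.413×10^-7
Ω = [Ca²⁺][CO3²⁻]/Ksp = (8.76×10^-3)(0.107×10^-3) / 7.413×10^-7 = 1.26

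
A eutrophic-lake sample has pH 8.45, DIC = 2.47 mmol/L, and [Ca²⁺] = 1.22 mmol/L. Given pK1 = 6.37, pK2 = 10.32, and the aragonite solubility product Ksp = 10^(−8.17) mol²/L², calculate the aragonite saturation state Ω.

Ω = 5.88

α₂ = 1 / (1 + [H⁺]/K2 + [H⁺]²/(K1K2)) = 1 / (1 + 10^+1.87 + 10^-0.21)
   = 1 / (1 + 74.131 + 0.61660) = 1/75.748 = 0.01320
[CO3²⁻] = α₂ × DIC = 0.01320 × 2.47 = 0.03261 mmol/L
Ksp = 10^(−8.17) = 6.761×10^-9
Ω = [Ca²⁺][CO3²⁻]/Ksp = (1.22×10^-3)(3.261×10^-5) / 6.761×10^-9 = 5.88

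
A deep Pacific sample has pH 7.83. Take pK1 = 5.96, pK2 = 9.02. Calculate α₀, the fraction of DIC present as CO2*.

α₀ = 0.0125

α₀ = 1 / (1 + K1/[H⁺] + K1K2/[H⁺]²) = 1 / (1 + 10^+1.87 + 10^+0.68)
   = 1 / (1 + 74.131 + 4.7863) = 1/79.917 = 0.01251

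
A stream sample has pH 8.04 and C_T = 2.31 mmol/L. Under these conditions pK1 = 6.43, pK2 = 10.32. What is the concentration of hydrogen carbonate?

α₁ = 1 / (1 + [H⁺]/K1 + K2/[H⁺]) = 1 / (1 + 10^-1.61 + 10^-2.28)
   = 1 / (1 + 0.024547 + 0.0052481) = 1/1.0298 = 0.9711
[HCO3⁻] = α₁ × DIC = 0.9711 × 2.31 = 2.24 mmol/L

[HCO3⁻] = 2.24 mmol/L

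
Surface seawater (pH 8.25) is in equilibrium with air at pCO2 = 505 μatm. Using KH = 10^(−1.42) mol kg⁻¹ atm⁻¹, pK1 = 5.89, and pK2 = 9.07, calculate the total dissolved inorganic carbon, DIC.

DIC = 5.08 mmol/kg

[CO2*] = KH · pCO2 = 10^(−1.42) × 505×10^-6 = 1.920×10^-5 mol/kg
α₀ = 1/(1 + K1/[H⁺] + K1K2/[H⁺]²) = 1/(1 + 10^+2.36 + 10^+1.54) = 0.003777
DIC = [CO2*]/α₀ = 1.920×10^-5 / 0.003777 = 5.08 mmol/kg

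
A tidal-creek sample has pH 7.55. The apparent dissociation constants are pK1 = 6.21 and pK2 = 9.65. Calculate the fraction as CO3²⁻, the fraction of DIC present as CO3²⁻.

α₂ = 0.00754

α₂ = 1 / (1 + [H⁺]/K2 + [H⁺]²/(K1K2)) = 1 / (1 + 10^+2.10 + 10^+0.76)
   = 1 / (1 + 125.89 + 5.7544) = 1/132.65 = 0.007539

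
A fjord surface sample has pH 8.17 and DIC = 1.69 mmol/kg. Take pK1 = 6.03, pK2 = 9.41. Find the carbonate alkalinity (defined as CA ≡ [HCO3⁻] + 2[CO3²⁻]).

CA = [HCO3⁻] + 2[CO3²⁻] = (α₁ + 2α₂)·DIC
At pH 8.17: [H⁺]/K1 = 10^-2.14 = 0.0072444, K2/[H⁺] = 10^-1.24 = 0.057544
α₁ = 1/(1 + 0.0072444 + 0.057544) = 1/1.0648 = 0.9392; α₂ = α₁·K2/[H⁺] = 0.05404
α₁ + 2α₂ = 1.0472
CA = 1.0472 × 1.69 = 1.77 mmol/kg

CA = 1.77 mmol/kg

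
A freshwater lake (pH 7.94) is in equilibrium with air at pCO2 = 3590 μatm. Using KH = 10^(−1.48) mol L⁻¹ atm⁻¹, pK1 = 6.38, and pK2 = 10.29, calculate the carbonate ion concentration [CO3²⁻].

[CO2*] = KH · pCO2 = 10^(−1.48) × 3590×10^-6 = 1.189×10^-4 mol/L
α₀ = 1/(1 + K1/[H⁺] + K1K2/[H⁺]²) = 1/(1 + 10^+1.56 + 10^-0.79) = 0.02669
DIC = [CO2*]/α₀ = 1.189×10^-4 / 0.02669 = 4.454 mmol/L
[CO3²⁻] = α₂·DIC; α₂ = 0.004328, so [CO3²⁻] = 0.004328 × 4.454 = 0.0193 mmol/L = 19.3 μmol/L

[CO3²⁻] = 19.3 μmol/L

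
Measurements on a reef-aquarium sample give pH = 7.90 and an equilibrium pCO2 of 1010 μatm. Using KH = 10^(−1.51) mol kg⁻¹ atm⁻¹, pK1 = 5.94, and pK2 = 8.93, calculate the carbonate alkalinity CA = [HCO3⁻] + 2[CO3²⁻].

CA = 3.38 mmol/kg

[CO2*] = KH · pCO2 = 10^(−1.51) × 1010×10^-6 = 3.121×10^-5 mol/kg
α₀ = 1/(1 + K1/[H⁺] + K1K2/[H⁺]²) = 1/(1 + 10^+1.96 + 10^+0.93) = 0.009929
DIC = [CO2*]/α₀ = 3.121×10^-5 / 0.009929 = 3.143 mmol/kg
CA = (α₁ + 2α₂)·DIC = (0.9056 + 2×0.08451) × 3.143 = 3.38 mmol/kg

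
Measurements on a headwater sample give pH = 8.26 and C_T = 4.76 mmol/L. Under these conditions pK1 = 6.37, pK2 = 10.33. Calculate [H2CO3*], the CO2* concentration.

α₀ = 1 / (1 + K1/[H⁺] + K1K2/[H⁺]²) = 1 / (1 + 10^+1.89 + 10^-0.18)
   = 1 / (1 + 77.625 + 0.66069) = 1/79.285 = 0.01261
[CO2*] = α₀ × DIC = 0.01261 × 4.76 = 0.0600 mmol/L

[CO2*] = 0.0600 mmol/L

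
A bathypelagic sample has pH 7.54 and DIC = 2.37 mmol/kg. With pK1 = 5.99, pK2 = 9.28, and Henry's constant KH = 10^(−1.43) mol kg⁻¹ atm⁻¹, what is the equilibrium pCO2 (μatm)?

pCO2 = 1720 μatm

α₀ = 1 / (1 + K1/[H⁺] + K1K2/[H⁺]²) = 1 / (1 + 10^+1.55 + 10^-0.19)
   = 1 / (1 + 35.481 + 0.64565) = 1/37.127 = 0.02693
[CO2*] = α₀ × DIC = 0.02693 × 2.37 = 0.06383 mmol/kg
pCO2 = [CO2*]/KH = 6.383×10^-5 / 3.715×10^-2 = 1720 μatm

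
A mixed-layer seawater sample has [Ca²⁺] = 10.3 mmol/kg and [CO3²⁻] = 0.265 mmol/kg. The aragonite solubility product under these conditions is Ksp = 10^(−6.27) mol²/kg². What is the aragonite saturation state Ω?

Ω = 5.08

Ksp = 10^(−6.27) = 5.370×10^-7
Ω = [Ca²⁺][CO3²⁻]/Ksp = (10.3×10^-3)(0.265×10^-3) / 5.370×10^-7 = 5.08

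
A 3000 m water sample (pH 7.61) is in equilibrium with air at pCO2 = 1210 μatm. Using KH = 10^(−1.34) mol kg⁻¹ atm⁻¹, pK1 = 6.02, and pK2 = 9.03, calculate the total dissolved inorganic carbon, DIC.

DIC = 2.29 mmol/kg

[CO2*] = KH · pCO2 = 10^(−1.34) × 1210×10^-6 = 5.531×10^-5 mol/kg
α₀ = 1/(1 + K1/[H⁺] + K1K2/[H⁺]²) = 1/(1 + 10^+1.59 + 10^+0.17) = 0.02416
DIC = [CO2*]/α₀ = 5.531×10^-5 / 0.02416 = 2.29 mmol/kg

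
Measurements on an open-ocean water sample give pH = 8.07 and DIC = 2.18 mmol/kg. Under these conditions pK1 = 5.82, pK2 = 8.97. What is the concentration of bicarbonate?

α₁ = 1 / (1 + [H⁺]/K1 + K2/[H⁺]) = 1 / (1 + 10^-2.25 + 10^-0.90)
   = 1 / (1 + 0.0056234 + 0.12589) = 1/1.1315 = 0.8838
[HCO3⁻] = α₁ × DIC = 0.8838 × 2.18 = 1.93 mmol/kg

[HCO3⁻] = 1.93 mmol/kg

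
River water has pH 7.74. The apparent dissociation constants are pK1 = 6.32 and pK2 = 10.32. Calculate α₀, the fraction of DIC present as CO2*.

α₀ = 0.0365

α₀ = 1 / (1 + K1/[H⁺] + K1K2/[H⁺]²) = 1 / (1 + 10^+1.42 + 10^-1.16)
   = 1 / (1 + 26.303 + 0.069183) = 1/27.372 = 0.03653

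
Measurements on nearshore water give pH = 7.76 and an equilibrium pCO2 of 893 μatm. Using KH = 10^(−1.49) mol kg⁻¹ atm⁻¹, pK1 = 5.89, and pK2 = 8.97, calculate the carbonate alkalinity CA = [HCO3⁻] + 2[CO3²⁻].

CA = 2.41 mmol/kg

[CO2*] = KH · pCO2 = 10^(−1.49) × 893×10^-6 = 2.890×10^-5 mol/kg
α₀ = 1/(1 + K1/[H⁺] + K1K2/[H⁺]²) = 1/(1 + 10^+1.87 + 10^+0.66) = 0.01255
DIC = [CO2*]/α₀ = 2.890×10^-5 / 0.01255 = 2.303 mmol/kg
CA = (α₁ + 2α₂)·DIC = (0.9301 + 2×0.05735) × 2.303 = 2.41 mmol/kg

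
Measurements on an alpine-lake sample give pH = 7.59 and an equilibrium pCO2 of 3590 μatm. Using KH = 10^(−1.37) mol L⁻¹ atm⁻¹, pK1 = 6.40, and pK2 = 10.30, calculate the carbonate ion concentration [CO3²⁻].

[CO2*] = KH · pCO2 = 10^(−1.37) × 3590×10^-6 = 1.531×10^-4 mol/L
α₀ = 1/(1 + K1/[H⁺] + K1K2/[H⁺]²) = 1/(1 + 10^+1.19 + 10^-1.52) = 0.06054
DIC = [CO2*]/α₀ = 1.531×10^-4 / 0.06054 = 2.530 mmol/L
[CO3²⁻] = α₂·DIC; α₂ = 0.001828, so [CO3²⁻] = 0.001828 × 2.530 = 0.00462 mmol/L = 4.62 μmol/L

[CO3²⁻] = 4.62 μmol/L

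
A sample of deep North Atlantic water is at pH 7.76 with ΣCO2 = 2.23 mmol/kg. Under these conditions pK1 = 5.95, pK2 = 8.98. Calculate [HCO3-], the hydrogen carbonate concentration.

α₁ = 1 / (1 + [H⁺]/K1 + K2/[H⁺]) = 1 / (1 + 10^-1.81 + 10^-1.22)
   = 1 / (1 + 0.015488 + 0.060256) = 1/1.0757 = 0.9296
[HCO3⁻] = α₁ × DIC = 0.9296 × 2.23 = 2.07 mmol/kg

[HCO3⁻] = 2.07 mmol/kg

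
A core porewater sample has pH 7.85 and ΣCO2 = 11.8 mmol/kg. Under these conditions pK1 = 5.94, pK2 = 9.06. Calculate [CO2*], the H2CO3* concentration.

α₀ = 1 / (1 + K1/[H⁺] + K1K2/[H⁺]²) = 1 / (1 + 10^+1.91 + 10^+0.70)
   = 1 / (1 + 81.283 + 5.0119) = 1/87.295 = 0.01146
[CO2*] = α₀ × DIC = 0.01146 × 11.8 = 0.135 mmol/kg

[CO2*] = 0.135 mmol/kg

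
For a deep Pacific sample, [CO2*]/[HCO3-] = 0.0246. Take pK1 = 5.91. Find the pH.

From K1 = [H⁺][HCO3-]/[CO2*]:  pH = pK1 − log₁₀([CO2*]/[HCO3-])
log₁₀(0.0246) = -1.609
pH = 5.91 − (-1.609) = 7.52

pH = 7.52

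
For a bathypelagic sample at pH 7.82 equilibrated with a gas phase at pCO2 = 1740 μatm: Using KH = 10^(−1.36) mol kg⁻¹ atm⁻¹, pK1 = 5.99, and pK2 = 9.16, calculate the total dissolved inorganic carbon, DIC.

[CO2*] = KH · pCO2 = 10^(−1.36) × 1740×10^-6 = 7.595×10^-5 mol/kg
α₀ = 1/(1 + K1/[H⁺] + K1K2/[H⁺]²) = 1/(1 + 10^+1.83 + 10^+0.49) = 0.01395
DIC = [CO2*]/α₀ = 7.595×10^-5 / 0.01395 = 5.45 mmol/kg

DIC = 5.45 mmol/kg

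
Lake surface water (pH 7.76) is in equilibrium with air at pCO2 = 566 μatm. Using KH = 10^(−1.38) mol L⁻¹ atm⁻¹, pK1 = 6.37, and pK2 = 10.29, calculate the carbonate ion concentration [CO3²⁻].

[CO2*] = KH · pCO2 = 10^(−1.38) × 566×10^-6 = 2.359×10^-5 mol/L
α₀ = 1/(1 + K1/[H⁺] + K1K2/[H⁺]²) = 1/(1 + 10^+1.39 + 10^-1.14) = 0.03903
DIC = [CO2*]/α₀ = 2.359×10^-5 / 0.03903 = 0.6045 mmol/L
[CO3²⁻] = α₂·DIC; α₂ = 0.002828, so [CO3²⁻] = 0.002828 × 0.6045 = 0.00171 mmol/L = 1.71 μmol/L

[CO3²⁻] = 1.71 μmol/L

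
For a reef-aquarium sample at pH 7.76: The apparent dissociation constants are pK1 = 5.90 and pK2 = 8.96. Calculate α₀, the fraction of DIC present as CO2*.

α₀ = 1 / (1 + K1/[H⁺] + K1K2/[H⁺]²) = 1 / (1 + 10^+1.86 + 10^+0.66)
   = 1 / (1 + 72.444 + 4.5709) = 1/78.014 = 0.01282

α₀ = 0.0128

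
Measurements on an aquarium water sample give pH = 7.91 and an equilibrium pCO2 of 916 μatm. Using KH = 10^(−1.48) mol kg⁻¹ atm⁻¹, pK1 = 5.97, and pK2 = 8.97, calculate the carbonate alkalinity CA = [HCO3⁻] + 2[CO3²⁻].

[CO2*] = KH · pCO2 = 10^(−1.48) × 916×10^-6 = 3.033×10^-5 mol/kg
α₀ = 1/(1 + K1/[H⁺] + K1K2/[H⁺]²) = 1/(1 + 10^+1.94 + 10^+0.88) = 0.01045
DIC = [CO2*]/α₀ = 3.033×10^-5 / 0.01045 = 2.902 mmol/kg
CA = (α₁ + 2α₂)·DIC = (0.9103 + 2×0.07928) × 2.902 = 3.10 mmol/kg

CA = 3.10 mmol/kg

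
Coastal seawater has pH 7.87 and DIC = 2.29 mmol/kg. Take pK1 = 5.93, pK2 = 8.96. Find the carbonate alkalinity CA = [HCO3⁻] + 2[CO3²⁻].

CA = 2.44 mmol/kg

CA = [HCO3⁻] + 2[CO3²⁻] = (α₁ + 2α₂)·DIC
At pH 7.87: [H⁺]/K1 = 10^-1.94 = 0.011482, K2/[H⁺] = 10^-1.09 = 0.081283
α₁ = 1/(1 + 0.011482 + 0.081283) = 1/1.0928 = 0.9151; α₂ = α₁·K2/[H⁺] = 0.07438
α₁ + 2α₂ = 1.0639
CA = 1.0639 × 2.29 = 2.44 mmol/kg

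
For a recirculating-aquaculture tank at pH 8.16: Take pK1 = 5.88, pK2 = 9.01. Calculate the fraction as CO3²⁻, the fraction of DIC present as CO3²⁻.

α₂ = 1 / (1 + [H⁺]/K2 + [H⁺]²/(K1K2)) = 1 / (1 + 10^+0.85 + 10^-1.43)
   = 1 / (1 + 7.0795 + 0.037154) = 1/8.1166 = 0.1232

α₂ = 0.123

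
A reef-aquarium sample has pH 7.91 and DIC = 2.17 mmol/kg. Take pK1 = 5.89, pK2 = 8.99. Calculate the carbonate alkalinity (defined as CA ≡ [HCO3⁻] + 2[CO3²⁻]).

CA = [HCO3⁻] + 2[CO3²⁻] = (α₁ + 2α₂)·DIC
At pH 7.91: [H⁺]/K1 = 10^-2.02 = 0.0095499, K2/[H⁺] = 10^-1.08 = 0.083176
α₁ = 1/(1 + 0.0095499 + 0.083176) = 1/1.0927 = 0.9151; α₂ = α₁·K2/[H⁺] = 0.07612
α₁ + 2α₂ = 1.0674
CA = 1.0674 × 2.17 = 2.32 mmol/kg

CA = 2.32 mmol/kg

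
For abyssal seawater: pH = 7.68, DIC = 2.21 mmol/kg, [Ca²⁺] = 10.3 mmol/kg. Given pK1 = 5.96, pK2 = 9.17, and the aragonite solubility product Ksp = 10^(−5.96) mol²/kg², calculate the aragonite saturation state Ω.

α₂ = 1 / (1 + [H⁺]/K2 + [H⁺]²/(K1K2)) = 1 / (1 + 10^+1.49 + 10^-0.23)
   = 1 / (1 + 30.903 + 0.58884) = 1/32.492 = 0.03078
[CO3²⁻] = α₂ × DIC = 0.03078 × 2.21 = 0.06802 mmol/kg
Ksp = 10^(−5.96) = 1.096×10^-6
Ω = [Ca²⁺][CO3²⁻]/Ksp = (10.3×10^-3)(6.802×10^-5) / 1.096×10^-6 = 0.639

Ω = 0.639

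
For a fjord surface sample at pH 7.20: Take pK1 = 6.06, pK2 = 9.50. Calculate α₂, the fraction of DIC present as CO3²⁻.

α₂ = 1 / (1 + [H⁺]/K2 + [H⁺]²/(K1K2)) = 1 / (1 + 10^+2.30 + 10^+1.16)
   = 1 / (1 + 199.53 + 14.454) = 1/214.98 = 0.004652

α₂ = 0.00465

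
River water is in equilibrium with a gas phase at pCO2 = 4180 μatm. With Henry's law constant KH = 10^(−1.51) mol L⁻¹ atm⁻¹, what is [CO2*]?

[CO2*] = 129 μmol/L

KH = 10^(−1.51) = 3.090×10^-2 mol L⁻¹ atm⁻¹
[CO2*] = KH · pCO2 = 3.090×10^-2 × 4180×10^-6 atm = 1.29×10^-4 mol/L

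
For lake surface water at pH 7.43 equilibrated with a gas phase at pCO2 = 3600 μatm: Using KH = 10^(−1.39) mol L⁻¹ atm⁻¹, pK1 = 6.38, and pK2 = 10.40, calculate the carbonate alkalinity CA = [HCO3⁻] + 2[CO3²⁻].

[CO2*] = KH · pCO2 = 10^(−1.39) × 3600×10^-6 = 1.467×10^-4 mol/L
α₀ = 1/(1 + K1/[H⁺] + K1K2/[H⁺]²) = 1/(1 + 10^+1.05 + 10^-1.92) = 0.08175
DIC = [CO2*]/α₀ = 1.467×10^-4 / 0.08175 = 1.794 mmol/L
CA = (α₁ + 2α₂)·DIC = (0.9173 + 2×0.0009829) × 1.794 = 1.65 mmol/L

CA = 1.65 mmol/L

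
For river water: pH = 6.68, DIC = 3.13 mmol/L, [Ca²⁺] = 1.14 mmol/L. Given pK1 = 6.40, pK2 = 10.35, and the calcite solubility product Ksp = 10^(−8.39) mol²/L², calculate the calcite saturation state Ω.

α₂ = 1 / (1 + [H⁺]/K2 + [H⁺]²/(K1K2)) = 1 / (1 + 10^+3.67 + 10^+3.39)
   = 1 / (1 + 4677.4 + 2454.7) = 1/7133.1 = 0.0001402
[CO3²⁻] = α₂ × DIC = 0.0001402 × 3.13 = 0.0004388 mmol/L = 0.4388 μmol/L
Ksp = 10^(−8.39) = 4.074×10^-9
Ω = [Ca²⁺][CO3²⁻]/Ksp = (1.14×10^-3)(4.388×10^-7) / 4.074×10^-9 = 0.123

Ω = 0.123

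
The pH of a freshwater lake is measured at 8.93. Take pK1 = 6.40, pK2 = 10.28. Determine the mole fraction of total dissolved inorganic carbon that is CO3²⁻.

α₂ = 0.0426

α₂ = 1 / (1 + [H⁺]/K2 + [H⁺]²/(K1K2)) = 1 / (1 + 10^+1.35 + 10^-1.18)
   = 1 / (1 + 22.387 + 0.066069) = 1/23.453 = 0.04264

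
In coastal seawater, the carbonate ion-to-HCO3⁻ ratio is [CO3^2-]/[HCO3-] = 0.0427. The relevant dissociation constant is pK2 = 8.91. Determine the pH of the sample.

pH = 7.54

From K2 = [H⁺][CO3^2-]/[HCO3-]:  pH = pK2 + log₁₀([CO3^2-]/[HCO3-])
log₁₀(0.0427) = -1.370
pH = 8.91 + (-1.370) = 7.54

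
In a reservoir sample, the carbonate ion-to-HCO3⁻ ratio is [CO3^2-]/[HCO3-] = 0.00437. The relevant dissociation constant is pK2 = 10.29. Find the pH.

From K2 = [H⁺][CO3^2-]/[HCO3-]:  pH = pK2 + log₁₀([CO3^2-]/[HCO3-])
log₁₀(0.00437) = -2.360
pH = 10.29 + (-2.360) = 7.93

pH = 7.93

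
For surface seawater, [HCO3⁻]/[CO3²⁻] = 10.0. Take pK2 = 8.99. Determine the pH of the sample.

pH = 7.99

From K2 = [H⁺][CO3²⁻]/[HCO3⁻]:  pH = pK2 − log₁₀([HCO3⁻]/[CO3²⁻])
log₁₀(10.0) = +1.000
pH = 8.99 − (+1.000) = 7.99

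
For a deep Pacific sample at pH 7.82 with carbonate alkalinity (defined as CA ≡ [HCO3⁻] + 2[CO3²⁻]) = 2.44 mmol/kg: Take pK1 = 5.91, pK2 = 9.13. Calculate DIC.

DIC = 2.36 mmol/kg

CA = [HCO3⁻] + 2[CO3²⁻] = (α₁ + 2α₂)·DIC
At pH 7.82: [H⁺]/K1 = 10^-1.91 = 0.012303, K2/[H⁺] = 10^-1.31 = 0.048978
α₁ = 1/(1 + 0.012303 + 0.048978) = 1/1.0613 = 0.9423; α₂ = α₁·K2/[H⁺] = 0.04615
α₁ + 2α₂ = 1.0346
DIC = CA / (α₁ + 2α₂) = 2.44 / 1.0346 = 2.36 mmol/kg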